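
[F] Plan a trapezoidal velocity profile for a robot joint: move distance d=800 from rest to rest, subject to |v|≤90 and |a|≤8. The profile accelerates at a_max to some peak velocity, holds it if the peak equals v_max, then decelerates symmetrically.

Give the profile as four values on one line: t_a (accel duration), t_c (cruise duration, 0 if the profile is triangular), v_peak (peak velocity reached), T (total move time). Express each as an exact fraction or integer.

t_a=10 t_c=0 v_peak=80 T=20

vₘ²/aₘ = 90²/8 = 2025/2
800 < 2025/2 → triangular
v_peak = √(800·8) = √6400 = 80
t_a = 80/8 = 10; t_c = 0
T = 2·10 = 20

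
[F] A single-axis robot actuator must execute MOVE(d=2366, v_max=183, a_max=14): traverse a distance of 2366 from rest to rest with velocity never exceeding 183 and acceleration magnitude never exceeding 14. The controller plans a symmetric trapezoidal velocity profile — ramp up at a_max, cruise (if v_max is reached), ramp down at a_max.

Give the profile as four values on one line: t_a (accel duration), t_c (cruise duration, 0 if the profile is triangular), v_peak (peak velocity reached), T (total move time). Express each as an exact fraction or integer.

t_a=13 t_c=0 v_peak=182 T=26

v_max²/a_max = 183²/14 = 33489/14
2366 < 33489/14 so t_c = 0
v_peak = √(2366·14) = √33124 = 182
t_a = 182/14 = 13; t_c = 0
T = 2·13 = 26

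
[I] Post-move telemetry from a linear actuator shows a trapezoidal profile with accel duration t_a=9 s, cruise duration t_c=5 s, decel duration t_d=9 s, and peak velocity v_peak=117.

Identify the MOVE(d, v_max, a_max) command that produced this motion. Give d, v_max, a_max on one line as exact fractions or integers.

a_max = 117/9 = 13
d_a = ½·117·9 = 1053/2; d_c = 117·5 = 585
d = 2·1053/2 + 585 = 1638
t_c = 5 > 0 so v_max = 117

d=1638 v_max=117 a_max=13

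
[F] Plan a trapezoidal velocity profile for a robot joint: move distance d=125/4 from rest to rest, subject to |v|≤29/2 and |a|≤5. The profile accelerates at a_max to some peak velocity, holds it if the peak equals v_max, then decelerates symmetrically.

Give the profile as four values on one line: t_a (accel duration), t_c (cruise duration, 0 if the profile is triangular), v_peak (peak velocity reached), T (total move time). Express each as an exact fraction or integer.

(v_max)²/a_max = (29/2)²/5 = 841/20
125/4 < 841/20 so t_c = 0
v_peak = √(125/4·5) = √(625/4) = 25/2
t_a = (25/2)/5 = 5/2; t_c = 0
T = 2·5/2 = 5

t_a=5/2 t_c=0 v_peak=25/2 T=5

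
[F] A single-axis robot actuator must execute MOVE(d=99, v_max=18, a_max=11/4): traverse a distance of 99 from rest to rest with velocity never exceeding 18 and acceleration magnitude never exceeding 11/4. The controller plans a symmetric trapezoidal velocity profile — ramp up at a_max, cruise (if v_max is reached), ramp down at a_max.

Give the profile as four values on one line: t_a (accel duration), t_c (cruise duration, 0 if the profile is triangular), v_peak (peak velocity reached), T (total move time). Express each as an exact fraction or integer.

v_max²/a_max = 18²/(11/4) = 1296/11
99 < 1296/11 → triangular
v_peak = √(99·11/4) = √(1089/4) = 33/2
t_a = (33/2)/(11/4) = 6; t_c = 0
T = 2·6 = 12

t_a=6 t_c=0 v_peak=33/2 T=12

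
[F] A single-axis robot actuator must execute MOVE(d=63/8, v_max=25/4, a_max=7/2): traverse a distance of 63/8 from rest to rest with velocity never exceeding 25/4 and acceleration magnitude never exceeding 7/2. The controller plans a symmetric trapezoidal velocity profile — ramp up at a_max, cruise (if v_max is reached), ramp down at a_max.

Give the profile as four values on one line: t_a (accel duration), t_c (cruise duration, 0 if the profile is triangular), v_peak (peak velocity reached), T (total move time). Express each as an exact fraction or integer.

t_a=3/2 t_c=0 v_peak=21/4 T=3

(v_max)²/a_max = (25/4)²/(7/2) = 625/56
63/8 < 625/56 so t_c = 0
v_peak = √(63/8·7/2) = √(441/16) = 21/4
t_a = (21/4)/(7/2) = 3/2; t_c = 0
T = 2·3/2 = 3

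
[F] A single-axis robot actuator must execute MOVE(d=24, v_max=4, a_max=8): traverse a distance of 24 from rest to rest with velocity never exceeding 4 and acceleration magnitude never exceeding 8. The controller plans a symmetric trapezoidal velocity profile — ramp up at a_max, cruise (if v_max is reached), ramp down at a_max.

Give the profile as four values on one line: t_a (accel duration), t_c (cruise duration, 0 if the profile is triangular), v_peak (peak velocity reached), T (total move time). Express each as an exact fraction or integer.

(v_max)²/a_max = 4²/8 = 2
24 ≥ 2 → trapezoidal
t_a = 4/8 = 1/2; v_peak = 4
d_cruise = 24 − 2 = 22; t_c = 22/4 = 11/2
T = 2·1/2 + 11/2 = 13/2

t_a=1/2 t_c=11/2 v_peak=4 T=13/2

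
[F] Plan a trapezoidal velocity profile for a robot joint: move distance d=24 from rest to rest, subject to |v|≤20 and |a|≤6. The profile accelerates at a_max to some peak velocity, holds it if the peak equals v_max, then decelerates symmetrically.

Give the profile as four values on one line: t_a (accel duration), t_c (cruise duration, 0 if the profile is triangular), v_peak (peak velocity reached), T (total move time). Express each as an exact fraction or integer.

vₘ²/aₘ = 20²/6 = 200/3
24 < 200/3 so t_c = 0
v_peak = √(24·6) = √144 = 12
t_a = 12/6 = 2; t_c = 0
T = 2·2 = 4

t_a=2 t_c=0 v_peak=12 T=4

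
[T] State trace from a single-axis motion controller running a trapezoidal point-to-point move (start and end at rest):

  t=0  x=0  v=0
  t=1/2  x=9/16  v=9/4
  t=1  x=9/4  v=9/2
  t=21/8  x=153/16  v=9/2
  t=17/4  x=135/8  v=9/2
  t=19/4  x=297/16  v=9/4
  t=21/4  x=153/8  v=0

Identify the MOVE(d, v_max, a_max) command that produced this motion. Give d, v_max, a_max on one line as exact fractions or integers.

d=153/8 v_max=9/2 a_max=9/2

final state: t=21/4, x=153/8, v=0 → d = 153/8
a_max = (9/4−0)/(1/2−0) = 9/2
max v = 9/2 over t∈[1,17/4] → v_max = 9/2
check: 9/2·(1+13/4) = 153/8 ✓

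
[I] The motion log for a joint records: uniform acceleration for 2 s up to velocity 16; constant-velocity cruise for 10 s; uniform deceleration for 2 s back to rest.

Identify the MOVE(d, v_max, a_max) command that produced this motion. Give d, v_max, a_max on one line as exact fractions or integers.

a_max = 16/2 = 8
d_a = ½·16·2 = 16; d_c = 16·10 = 160
d = 2·16 + 160 = 192
t_c = 10 > 0 ⇒ limit active, v_max = 16

d=192 v_max=16 a_max=8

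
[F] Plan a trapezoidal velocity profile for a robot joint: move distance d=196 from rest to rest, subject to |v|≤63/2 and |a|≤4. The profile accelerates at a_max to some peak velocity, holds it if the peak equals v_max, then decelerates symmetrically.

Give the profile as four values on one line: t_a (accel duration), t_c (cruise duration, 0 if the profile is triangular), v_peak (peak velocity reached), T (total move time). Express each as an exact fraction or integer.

t_a=7 t_c=0 v_peak=28 T=14

v_max²/a_max = (63/2)²/4 = 3969/16
196 < 3969/16 → triangular
v_peak = √(196·4) = √784 = 28
t_a = 28/4 = 7; t_c = 0
T = 2·7 = 14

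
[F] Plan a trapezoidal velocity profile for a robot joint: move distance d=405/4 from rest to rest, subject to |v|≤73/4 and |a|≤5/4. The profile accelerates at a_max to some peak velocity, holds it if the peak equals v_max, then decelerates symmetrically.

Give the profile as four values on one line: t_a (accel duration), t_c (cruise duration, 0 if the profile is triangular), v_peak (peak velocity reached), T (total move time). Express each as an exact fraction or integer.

v_max²/a_max = (73/4)²/(5/4) = 5329/20
405/4 < 5329/20 → triangular
v_peak = √(405/4·5/4) = √(2025/16) = 45/4
t_a = (45/4)/(5/4) = 9; t_c = 0
T = 2·9 = 18

t_a=9 t_c=0 v_peak=45/4 T=18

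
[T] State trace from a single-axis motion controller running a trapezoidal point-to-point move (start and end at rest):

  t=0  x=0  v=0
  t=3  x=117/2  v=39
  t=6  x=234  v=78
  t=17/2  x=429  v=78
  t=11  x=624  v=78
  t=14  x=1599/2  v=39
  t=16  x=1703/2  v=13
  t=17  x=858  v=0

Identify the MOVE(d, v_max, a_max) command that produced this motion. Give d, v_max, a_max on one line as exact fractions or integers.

final state: t=17, x=858, v=0 → d = 858
a_max = (39−0)/(3−0) = 13
max v = 78 over t∈[6,11] → v_max = 78
check: 78·(6+5) = 858 ✓

d=858 v_max=78 a_max=13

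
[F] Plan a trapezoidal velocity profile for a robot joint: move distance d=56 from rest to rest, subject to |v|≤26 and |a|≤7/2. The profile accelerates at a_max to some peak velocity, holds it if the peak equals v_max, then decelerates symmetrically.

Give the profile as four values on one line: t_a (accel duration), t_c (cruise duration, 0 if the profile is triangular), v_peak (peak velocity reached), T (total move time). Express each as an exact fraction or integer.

vₘ²/aₘ = 26²/(7/2) = 1352/7
56 < 1352/7 → triangular
v_peak = √(56·7/2) = √196 = 14
t_a = 14/(7/2) = 4; t_c = 0
T = 2·4 = 8

t_a=4 t_c=0 v_peak=14 T=8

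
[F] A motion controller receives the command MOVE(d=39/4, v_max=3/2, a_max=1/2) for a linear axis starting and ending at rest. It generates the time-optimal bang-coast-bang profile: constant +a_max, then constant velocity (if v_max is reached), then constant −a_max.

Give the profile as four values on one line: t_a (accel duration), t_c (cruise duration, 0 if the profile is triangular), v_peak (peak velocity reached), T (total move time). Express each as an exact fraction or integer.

(v_max)²/a_max = (3/2)²/(1/2) = 9/2
39/4 ≥ 9/2 so v_max reached
t_a = (3/2)/(1/2) = 3; v_peak = 3/2
d_cruise = 39/4 − 9/2 = 21/4; t_c = (21/4)/(3/2) = 7/2
T = 2·3 + 7/2 = 19/2

t_a=3 t_c=7/2 v_peak=3/2 T=19/2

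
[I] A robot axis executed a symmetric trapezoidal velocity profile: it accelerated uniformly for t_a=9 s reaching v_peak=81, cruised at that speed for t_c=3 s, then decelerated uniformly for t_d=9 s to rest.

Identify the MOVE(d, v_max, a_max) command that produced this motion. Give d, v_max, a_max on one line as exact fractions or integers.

d=972 v_max=81 a_max=9

a_max = 81/9 = 9
d_a = ½·81·9 = 729/2; d_c = 81·3 = 243
d = 2·729/2 + 243 = 972
t_c = 3 > 0 → v_max = v_peak = 81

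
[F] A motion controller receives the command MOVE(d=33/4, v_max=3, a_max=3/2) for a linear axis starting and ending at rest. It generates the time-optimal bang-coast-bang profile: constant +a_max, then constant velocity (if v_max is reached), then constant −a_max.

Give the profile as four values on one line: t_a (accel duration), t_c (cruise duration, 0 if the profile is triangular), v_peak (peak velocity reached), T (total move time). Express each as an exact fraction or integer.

(v_max)²/a_max = 3²/(3/2) = 6
33/4 ≥ 6 → trapezoidal
t_a = 3/(3/2) = 2; v_peak = 3
d_cruise = 33/4 − 6 = 9/4; t_c = (9/4)/3 = 3/4
T = 2·2 + 3/4 = 19/4

t_a=2 t_c=3/4 v_peak=3 T=19/4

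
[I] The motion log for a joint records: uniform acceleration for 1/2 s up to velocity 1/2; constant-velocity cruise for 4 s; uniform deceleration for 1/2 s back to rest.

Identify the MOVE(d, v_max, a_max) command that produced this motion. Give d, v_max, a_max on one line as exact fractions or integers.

a_max = (1/2)/(1/2) = 1
d_a = ½·1/2·1/2 = 1/8; d_c = 1/2·4 = 2
d = 2·1/8 + 2 = 9/4
t_c = 4 > 0 so v_max = 1/2

d=9/4 v_max=1/2 a_max=1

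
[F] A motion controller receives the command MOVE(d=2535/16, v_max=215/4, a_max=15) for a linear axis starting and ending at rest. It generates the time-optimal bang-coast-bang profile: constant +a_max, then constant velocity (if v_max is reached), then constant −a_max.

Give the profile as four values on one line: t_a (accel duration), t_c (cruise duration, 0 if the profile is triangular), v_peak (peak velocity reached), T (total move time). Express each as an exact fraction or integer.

t_a=13/4 t_c=0 v_peak=195/4 T=13/2

v_max²/a_max = (215/4)²/15 = 9245/48
2535/16 < 9245/48 ⇒ no cruise
v_peak = √(2535/16·15) = √(38025/16) = 195/4
t_a = (195/4)/15 = 13/4; t_c = 0
T = 2·13/4 = 13/2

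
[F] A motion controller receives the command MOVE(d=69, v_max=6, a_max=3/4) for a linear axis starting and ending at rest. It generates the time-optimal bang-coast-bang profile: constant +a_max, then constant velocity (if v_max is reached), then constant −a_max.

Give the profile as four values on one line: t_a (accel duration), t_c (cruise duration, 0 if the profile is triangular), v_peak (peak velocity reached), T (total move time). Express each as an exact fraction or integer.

t_a=8 t_c=7/2 v_peak=6 T=39/2

vₘ²/aₘ = 6²/(3/4) = 48
69 ≥ 48 so v_max reached
t_a = 6/(3/4) = 8; v_peak = 6
d_cruise = 69 − 48 = 21; t_c = 21/6 = 7/2
T = 2·8 + 7/2 = 39/2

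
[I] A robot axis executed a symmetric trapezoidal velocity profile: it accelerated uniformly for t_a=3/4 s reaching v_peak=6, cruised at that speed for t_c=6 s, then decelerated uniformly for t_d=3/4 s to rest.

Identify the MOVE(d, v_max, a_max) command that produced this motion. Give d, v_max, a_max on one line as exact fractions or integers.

d=81/2 v_max=6 a_max=8

a_max = 6/(3/4) = 8
d_a = ½·6·3/4 = 9/4; d_c = 6·6 = 36
d = 2·9/4 + 36 = 81/2
t_c = 6 > 0 → v_max = v_peak = 6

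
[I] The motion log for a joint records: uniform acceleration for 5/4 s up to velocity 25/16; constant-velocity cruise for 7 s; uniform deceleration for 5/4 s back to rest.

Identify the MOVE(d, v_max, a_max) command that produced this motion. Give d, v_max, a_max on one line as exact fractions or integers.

a_max = (25/16)/(5/4) = 5/4
d_a = ½·25/16·5/4 = 125/128; d_c = 25/16·7 = 175/16
d = 2·125/128 + 175/16 = 825/64
t_c = 7 > 0 ⇒ limit active, v_max = 25/16

d=825/64 v_max=25/16 a_max=5/4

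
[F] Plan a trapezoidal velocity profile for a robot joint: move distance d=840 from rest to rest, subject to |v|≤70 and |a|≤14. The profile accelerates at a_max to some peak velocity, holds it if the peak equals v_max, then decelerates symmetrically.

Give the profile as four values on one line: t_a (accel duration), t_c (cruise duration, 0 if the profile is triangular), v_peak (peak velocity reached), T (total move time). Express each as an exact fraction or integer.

t_a=5 t_c=7 v_peak=70 T=17

vₘ²/aₘ = 70²/14 = 350
840 ≥ 350 → trapezoidal
t_a = 70/14 = 5; v_peak = 70
d_cruise = 840 − 350 = 490; t_c = 490/70 = 7
T = 2·5 + 7 = 17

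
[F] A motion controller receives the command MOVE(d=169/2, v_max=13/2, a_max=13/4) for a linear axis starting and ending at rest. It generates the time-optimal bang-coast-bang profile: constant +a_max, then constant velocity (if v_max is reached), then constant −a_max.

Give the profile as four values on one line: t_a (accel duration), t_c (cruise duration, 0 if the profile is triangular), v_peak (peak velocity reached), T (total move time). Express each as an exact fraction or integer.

vₘ²/aₘ = (13/2)²/(13/4) = 13
169/2 ≥ 13 ⇒ cruise phase
t_a = (13/2)/(13/4) = 2; v_peak = 13/2
d_cruise = 169/2 − 13 = 143/2; t_c = (143/2)/(13/2) = 11
T = 2·2 + 11 = 15

t_a=2 t_c=11 v_peak=13/2 T=15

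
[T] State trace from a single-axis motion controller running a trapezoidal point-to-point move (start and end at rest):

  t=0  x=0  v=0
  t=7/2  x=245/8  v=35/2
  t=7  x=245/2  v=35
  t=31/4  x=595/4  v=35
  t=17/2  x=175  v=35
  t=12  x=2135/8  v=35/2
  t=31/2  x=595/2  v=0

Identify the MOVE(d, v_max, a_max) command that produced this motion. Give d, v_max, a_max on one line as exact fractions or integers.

final state: t=31/2, x=595/2, v=0 → d = 595/2
a_max = (35/2−0)/(7/2−0) = 5
max v = 35 over t∈[7,17/2] → v_max = 35
check: 35·(7+3/2) = 595/2 ✓

d=595/2 v_max=35 a_max=5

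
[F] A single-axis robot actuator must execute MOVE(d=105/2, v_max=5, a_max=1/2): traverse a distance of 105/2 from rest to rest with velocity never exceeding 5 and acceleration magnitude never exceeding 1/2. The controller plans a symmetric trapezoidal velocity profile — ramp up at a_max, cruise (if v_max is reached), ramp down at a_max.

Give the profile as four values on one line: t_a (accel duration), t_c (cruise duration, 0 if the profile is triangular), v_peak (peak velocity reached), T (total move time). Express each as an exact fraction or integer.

v_max²/a_max = 5²/(1/2) = 50
105/2 ≥ 50 ⇒ cruise phase
t_a = 5/(1/2) = 10; v_peak = 5
d_cruise = 105/2 − 50 = 5/2; t_c = (5/2)/5 = 1/2
T = 2·10 + 1/2 = 41/2

t_a=10 t_c=1/2 v_peak=5 T=41/2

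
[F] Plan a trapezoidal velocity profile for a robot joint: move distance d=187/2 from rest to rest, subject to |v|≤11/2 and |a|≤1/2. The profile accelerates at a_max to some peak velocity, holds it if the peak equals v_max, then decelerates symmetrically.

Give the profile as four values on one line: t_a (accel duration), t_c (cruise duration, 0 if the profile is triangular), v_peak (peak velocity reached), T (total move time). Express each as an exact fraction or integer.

vₘ²/aₘ = (11/2)²/(1/2) = 121/2
187/2 ≥ 121/2 → trapezoidal
t_a = (11/2)/(1/2) = 11; v_peak = 11/2
d_cruise = 187/2 − 121/2 = 33; t_c = 33/(11/2) = 6
T = 2·11 + 6 = 28

t_a=11 t_c=6 v_peak=11/2 T=28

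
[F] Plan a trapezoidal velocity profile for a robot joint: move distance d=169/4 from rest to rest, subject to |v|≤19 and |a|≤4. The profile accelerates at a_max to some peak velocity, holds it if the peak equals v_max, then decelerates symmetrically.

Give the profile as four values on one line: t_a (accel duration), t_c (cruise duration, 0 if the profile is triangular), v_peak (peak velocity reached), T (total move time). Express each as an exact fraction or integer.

vₘ²/aₘ = 19²/4 = 361/4
169/4 < 361/4 so t_c = 0
v_peak = √(169/4·4) = √169 = 13
t_a = 13/4; t_c = 0
T = 2·13/4 = 13/2

t_a=13/4 t_c=0 v_peak=13 T=13/2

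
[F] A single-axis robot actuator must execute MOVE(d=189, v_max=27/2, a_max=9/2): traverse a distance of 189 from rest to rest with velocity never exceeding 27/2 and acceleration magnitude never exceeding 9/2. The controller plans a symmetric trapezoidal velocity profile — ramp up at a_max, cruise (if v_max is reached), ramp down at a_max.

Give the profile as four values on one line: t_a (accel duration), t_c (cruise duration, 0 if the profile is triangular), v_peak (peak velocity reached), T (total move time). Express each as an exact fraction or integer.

vₘ²/aₘ = (27/2)²/(9/2) = 81/2
189 ≥ 81/2 so v_max reached
t_a = (27/2)/(9/2) = 3; v_peak = 27/2
d_cruise = 189 − 81/2 = 297/2; t_c = (297/2)/(27/2) = 11
T = 2·3 + 11 = 17

t_a=3 t_c=11 v_peak=27/2 T=17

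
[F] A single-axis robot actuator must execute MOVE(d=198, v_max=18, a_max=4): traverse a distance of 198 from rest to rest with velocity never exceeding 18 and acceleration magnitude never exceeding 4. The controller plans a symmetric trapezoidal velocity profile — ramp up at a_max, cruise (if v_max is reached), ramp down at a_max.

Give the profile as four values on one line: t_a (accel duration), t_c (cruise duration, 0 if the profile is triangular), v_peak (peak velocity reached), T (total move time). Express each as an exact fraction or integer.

t_a=9/2 t_c=13/2 v_peak=18 T=31/2

v_max²/a_max = 18²/4 = 81
198 ≥ 81 → trapezoidal
t_a = 18/4 = 9/2; v_peak = 18
d_cruise = 198 − 81 = 117; t_c = 117/18 = 13/2
T = 2·9/2 + 13/2 = 31/2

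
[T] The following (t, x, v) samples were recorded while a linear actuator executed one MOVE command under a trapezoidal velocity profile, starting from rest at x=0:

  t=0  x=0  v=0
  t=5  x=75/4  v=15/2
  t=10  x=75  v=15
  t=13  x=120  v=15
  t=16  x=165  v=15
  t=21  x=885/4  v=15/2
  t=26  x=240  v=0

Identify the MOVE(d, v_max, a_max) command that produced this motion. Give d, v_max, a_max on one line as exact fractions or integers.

final state: t=26, x=240, v=0 → d = 240
a_max = (15/2−0)/(5−0) = 3/2
max v = 15 over t∈[10,16] → v_max = 15
check: 15·(10+6) = 240 ✓

d=240 v_max=15 a_max=3/2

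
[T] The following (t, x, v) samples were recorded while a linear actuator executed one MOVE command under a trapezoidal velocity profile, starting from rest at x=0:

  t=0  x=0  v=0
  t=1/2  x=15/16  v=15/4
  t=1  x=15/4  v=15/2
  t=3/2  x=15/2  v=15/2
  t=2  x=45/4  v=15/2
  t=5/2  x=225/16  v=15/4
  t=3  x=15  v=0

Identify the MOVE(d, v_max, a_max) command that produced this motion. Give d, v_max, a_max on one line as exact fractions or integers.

d=15 v_max=15/2 a_max=15/2

final state: t=3, x=15, v=0 → d = 15
a_max = (15/4−0)/(1/2−0) = 15/2
max v = 15/2 over t∈[1,2] → v_max = 15/2
check: 15/2·(1+1) = 15 ✓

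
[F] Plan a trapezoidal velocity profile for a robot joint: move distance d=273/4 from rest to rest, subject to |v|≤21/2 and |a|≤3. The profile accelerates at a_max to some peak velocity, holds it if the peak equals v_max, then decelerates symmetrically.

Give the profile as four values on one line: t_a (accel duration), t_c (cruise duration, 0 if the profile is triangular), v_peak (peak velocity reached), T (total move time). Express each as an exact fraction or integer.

t_a=7/2 t_c=3 v_peak=21/2 T=10

v_max²/a_max = (21/2)²/3 = 147/4
273/4 ≥ 147/4 ⇒ cruise phase
t_a = (21/2)/3 = 7/2; v_peak = 21/2
d_cruise = 273/4 − 147/4 = 63/2; t_c = (63/2)/(21/2) = 3
T = 2·7/2 + 3 = 10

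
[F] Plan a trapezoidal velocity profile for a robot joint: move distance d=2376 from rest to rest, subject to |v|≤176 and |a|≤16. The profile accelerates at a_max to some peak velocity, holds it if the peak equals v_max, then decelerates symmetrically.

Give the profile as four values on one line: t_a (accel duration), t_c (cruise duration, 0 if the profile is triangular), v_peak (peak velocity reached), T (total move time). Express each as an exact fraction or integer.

vₘ²/aₘ = 176²/16 = 1936
2376 ≥ 1936 so v_max reached
t_a = 176/16 = 11; v_peak = 176
d_cruise = 2376 − 1936 = 440; t_c = 440/176 = 5/2
T = 2·11 + 5/2 = 49/2

t_a=11 t_c=5/2 v_peak=176 T=49/2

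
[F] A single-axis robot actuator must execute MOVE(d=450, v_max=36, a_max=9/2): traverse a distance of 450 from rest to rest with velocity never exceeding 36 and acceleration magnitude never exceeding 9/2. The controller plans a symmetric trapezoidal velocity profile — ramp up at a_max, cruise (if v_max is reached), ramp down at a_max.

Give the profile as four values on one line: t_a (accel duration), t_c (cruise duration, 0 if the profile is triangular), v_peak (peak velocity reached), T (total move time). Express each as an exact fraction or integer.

v_max²/a_max = 36²/(9/2) = 288
450 ≥ 288 ⇒ cruise phase
t_a = 36/(9/2) = 8; v_peak = 36
d_cruise = 450 − 288 = 162; t_c = 162/36 = 9/2
T = 2·8 + 9/2 = 41/2

t_a=8 t_c=9/2 v_peak=36 T=41/2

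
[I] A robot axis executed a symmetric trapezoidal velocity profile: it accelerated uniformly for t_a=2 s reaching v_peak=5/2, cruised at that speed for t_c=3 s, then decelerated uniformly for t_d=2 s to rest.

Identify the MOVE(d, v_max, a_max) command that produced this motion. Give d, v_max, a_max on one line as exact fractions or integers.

d=25/2 v_max=5/2 a_max=5/4

a_max = (5/2)/2 = 5/4
d_a = ½·5/2·2 = 5/2; d_c = 5/2·3 = 15/2
d = 2·5/2 + 15/2 = 25/2
t_c = 3 > 0 ⇒ limit active, v_max = 5/2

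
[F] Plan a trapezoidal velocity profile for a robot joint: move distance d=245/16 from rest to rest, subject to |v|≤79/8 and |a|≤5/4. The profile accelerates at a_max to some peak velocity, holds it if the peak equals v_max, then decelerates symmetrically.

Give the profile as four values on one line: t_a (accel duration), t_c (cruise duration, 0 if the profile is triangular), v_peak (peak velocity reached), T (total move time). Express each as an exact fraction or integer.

(v_max)²/a_max = (79/8)²/(5/4) = 6241/80
245/16 < 6241/80 so t_c = 0
v_peak = √(245/16·5/4) = √(1225/64) = 35/8
t_a = (35/8)/(5/4) = 7/2; t_c = 0
T = 2·7/2 = 7

t_a=7/2 t_c=0 v_peak=35/8 T=7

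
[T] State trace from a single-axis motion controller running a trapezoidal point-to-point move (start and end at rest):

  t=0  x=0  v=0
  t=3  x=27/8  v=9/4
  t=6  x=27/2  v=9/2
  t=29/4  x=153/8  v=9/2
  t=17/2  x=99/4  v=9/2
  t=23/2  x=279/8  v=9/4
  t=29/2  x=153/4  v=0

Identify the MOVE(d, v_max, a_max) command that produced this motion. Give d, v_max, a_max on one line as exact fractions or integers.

d=153/4 v_max=9/2 a_max=3/4

final state: t=29/2, x=153/4, v=0 → d = 153/4
a_max = (9/4−0)/(3−0) = 3/4
max v = 9/2 over t∈[6,17/2] → v_max = 9/2
check: 9/2·(6+5/2) = 153/4 ✓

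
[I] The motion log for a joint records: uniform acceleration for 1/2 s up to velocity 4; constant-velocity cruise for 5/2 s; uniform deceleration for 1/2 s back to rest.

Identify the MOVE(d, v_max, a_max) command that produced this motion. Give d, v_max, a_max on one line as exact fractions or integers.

a_max = 4/(1/2) = 8
d_a = ½·4·1/2 = 1; d_c = 4·5/2 = 10
d = 2·1 + 10 = 12
t_c = 5/2 > 0 → v_max = v_peak = 4

d=12 v_max=4 a_max=8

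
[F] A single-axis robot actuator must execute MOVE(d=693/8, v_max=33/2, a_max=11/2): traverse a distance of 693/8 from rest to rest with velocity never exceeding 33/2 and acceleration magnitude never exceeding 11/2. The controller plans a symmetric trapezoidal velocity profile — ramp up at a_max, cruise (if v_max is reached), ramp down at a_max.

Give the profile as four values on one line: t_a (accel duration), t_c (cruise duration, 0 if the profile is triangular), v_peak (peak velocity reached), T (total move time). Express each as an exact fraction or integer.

t_a=3 t_c=9/4 v_peak=33/2 T=33/4

(v_max)²/a_max = (33/2)²/(11/2) = 99/2
693/8 ≥ 99/2 ⇒ cruise phase
t_a = (33/2)/(11/2) = 3; v_peak = 33/2
d_cruise = 693/8 − 99/2 = 297/8; t_c = (297/8)/(33/2) = 9/4
T = 2·3 + 9/4 = 33/4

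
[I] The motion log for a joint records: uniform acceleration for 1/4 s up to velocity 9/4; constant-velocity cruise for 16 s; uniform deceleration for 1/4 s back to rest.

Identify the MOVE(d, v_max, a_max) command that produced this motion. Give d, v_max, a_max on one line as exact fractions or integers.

a_max = (9/4)/(1/4) = 9
d_a = ½·9/4·1/4 = 9/32; d_c = 9/4·16 = 36
d = 2·9/32 + 36 = 585/16
t_c = 16 > 0 so v_max = 9/4

d=585/16 v_max=9/4 a_max=9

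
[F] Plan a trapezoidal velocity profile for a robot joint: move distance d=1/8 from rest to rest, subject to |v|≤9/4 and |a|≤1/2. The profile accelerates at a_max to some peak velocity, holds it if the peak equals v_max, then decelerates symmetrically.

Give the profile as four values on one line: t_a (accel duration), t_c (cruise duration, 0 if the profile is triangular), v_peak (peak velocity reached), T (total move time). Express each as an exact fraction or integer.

(v_max)²/a_max = (9/4)²/(1/2) = 81/8
1/8 < 81/8 → triangular
v_peak = √(1/8·1/2) = √(1/16) = 1/4
t_a = (1/4)/(1/2) = 1/2; t_c = 0
T = 2·1/2 = 1

t_a=1/2 t_c=0 v_peak=1/4 T=1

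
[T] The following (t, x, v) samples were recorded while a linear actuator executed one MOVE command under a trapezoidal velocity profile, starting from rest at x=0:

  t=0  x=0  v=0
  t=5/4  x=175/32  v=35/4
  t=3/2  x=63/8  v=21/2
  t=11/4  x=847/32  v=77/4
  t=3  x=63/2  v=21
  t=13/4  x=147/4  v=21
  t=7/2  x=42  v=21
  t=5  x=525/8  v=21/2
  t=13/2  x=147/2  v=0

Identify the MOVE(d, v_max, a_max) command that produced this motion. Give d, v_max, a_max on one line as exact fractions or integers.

final state: t=13/2, x=147/2, v=0 → d = 147/2
a_max = (35/4−0)/(5/4−0) = 7
max v = 21 over t∈[3,7/2] → v_max = 21
check: 21·(3+1/2) = 147/2 ✓

d=147/2 v_max=21 a_max=7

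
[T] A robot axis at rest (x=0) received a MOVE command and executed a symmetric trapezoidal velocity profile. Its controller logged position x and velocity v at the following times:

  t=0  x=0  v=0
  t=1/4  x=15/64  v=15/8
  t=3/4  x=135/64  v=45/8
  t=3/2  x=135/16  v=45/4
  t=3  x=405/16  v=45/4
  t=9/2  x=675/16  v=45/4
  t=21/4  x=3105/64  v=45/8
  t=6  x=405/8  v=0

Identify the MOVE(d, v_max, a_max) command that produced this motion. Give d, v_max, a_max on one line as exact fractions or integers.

d=405/8 v_max=45/4 a_max=15/2

final state: t=6, x=405/8, v=0 → d = 405/8
a_max = (15/8−0)/(1/4−0) = 15/2
max v = 45/4 over t∈[3/2,9/2] → v_max = 45/4
check: 45/4·(3/2+3) = 405/8 ✓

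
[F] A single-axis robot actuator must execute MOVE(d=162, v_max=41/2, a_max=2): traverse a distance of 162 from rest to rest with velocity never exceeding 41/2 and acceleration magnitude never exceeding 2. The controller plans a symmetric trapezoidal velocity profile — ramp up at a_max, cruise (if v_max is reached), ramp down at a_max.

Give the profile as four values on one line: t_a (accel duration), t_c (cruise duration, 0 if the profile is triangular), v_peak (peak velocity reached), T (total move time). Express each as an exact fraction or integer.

(v_max)²/a_max = (41/2)²/2 = 1681/8
162 < 1681/8 ⇒ no cruise
v_peak = √(162·2) = √324 = 18
t_a = 18/2 = 9; t_c = 0
T = 2·9 = 18

t_a=9 t_c=0 v_peak=18 T=18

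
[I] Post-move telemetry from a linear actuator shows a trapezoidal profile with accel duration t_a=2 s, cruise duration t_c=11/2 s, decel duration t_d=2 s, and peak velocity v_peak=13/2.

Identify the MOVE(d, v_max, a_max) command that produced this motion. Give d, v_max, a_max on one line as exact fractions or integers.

d=195/4 v_max=13/2 a_max=13/4

a_max = (13/2)/2 = 13/4
d_a = ½·13/2·2 = 13/2; d_c = 13/2·11/2 = 143/4
d = 2·13/2 + 143/4 = 195/4
t_c = 11/2 > 0 → v_max = v_peak = 13/2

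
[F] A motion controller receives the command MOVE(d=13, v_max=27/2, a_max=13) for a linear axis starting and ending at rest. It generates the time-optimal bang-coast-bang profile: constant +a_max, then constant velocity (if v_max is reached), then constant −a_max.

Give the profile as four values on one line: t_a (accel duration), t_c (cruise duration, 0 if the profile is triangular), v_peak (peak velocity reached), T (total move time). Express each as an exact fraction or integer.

(v_max)²/a_max = (27/2)²/13 = 729/52
13 < 729/52 ⇒ no cruise
v_peak = √(13·13) = √169 = 13
t_a = 13/13 = 1; t_c = 0
T = 2·1 = 2

t_a=1 t_c=0 v_peak=13 T=2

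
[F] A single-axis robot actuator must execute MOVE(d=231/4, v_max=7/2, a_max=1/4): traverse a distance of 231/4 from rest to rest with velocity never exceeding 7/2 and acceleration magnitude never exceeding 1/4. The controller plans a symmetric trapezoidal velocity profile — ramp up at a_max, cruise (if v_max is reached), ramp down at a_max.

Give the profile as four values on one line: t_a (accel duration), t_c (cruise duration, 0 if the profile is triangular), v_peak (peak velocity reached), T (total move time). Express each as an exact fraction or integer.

t_a=14 t_c=5/2 v_peak=7/2 T=61/2

(v_max)²/a_max = (7/2)²/(1/4) = 49
231/4 ≥ 49 → trapezoidal
t_a = (7/2)/(1/4) = 14; v_peak = 7/2
d_cruise = 231/4 − 49 = 35/4; t_c = (35/4)/(7/2) = 5/2
T = 2·14 + 5/2 = 61/2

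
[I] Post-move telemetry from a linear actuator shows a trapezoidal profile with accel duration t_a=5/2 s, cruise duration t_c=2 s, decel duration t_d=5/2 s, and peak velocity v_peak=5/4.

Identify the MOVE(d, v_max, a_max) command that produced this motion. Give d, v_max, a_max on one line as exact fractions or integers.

a_max = (5/4)/(5/2) = 1/2
d_a = ½·5/4·5/2 = 25/16; d_c = 5/4·2 = 5/2
d = 2·25/16 + 5/2 = 45/8
t_c = 2 > 0 ⇒ limit active, v_max = 5/4

d=45/8 v_max=5/4 a_max=1/2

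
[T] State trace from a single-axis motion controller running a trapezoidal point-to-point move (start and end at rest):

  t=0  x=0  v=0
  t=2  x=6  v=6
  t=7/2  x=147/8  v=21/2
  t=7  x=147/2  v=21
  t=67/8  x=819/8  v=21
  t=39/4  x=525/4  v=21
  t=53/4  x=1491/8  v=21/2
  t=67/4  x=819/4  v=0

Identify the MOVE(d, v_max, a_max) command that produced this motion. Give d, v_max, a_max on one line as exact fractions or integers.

d=819/4 v_max=21 a_max=3

final state: t=67/4, x=819/4, v=0 → d = 819/4
a_max = (6−0)/(2−0) = 3
max v = 21 over t∈[7,39/4] → v_max = 21
check: 21·(7+11/4) = 819/4 ✓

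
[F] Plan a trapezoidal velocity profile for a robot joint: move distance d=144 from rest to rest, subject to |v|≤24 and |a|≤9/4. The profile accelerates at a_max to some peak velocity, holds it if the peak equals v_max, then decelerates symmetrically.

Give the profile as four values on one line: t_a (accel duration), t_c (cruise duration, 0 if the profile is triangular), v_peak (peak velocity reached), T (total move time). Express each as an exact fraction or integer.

v_max²/a_max = 24²/(9/4) = 256
144 < 256 so t_c = 0
v_peak = √(144·9/4) = √324 = 18
t_a = 18/(9/4) = 8; t_c = 0
T = 2·8 = 16

t_a=8 t_c=0 v_peak=18 T=16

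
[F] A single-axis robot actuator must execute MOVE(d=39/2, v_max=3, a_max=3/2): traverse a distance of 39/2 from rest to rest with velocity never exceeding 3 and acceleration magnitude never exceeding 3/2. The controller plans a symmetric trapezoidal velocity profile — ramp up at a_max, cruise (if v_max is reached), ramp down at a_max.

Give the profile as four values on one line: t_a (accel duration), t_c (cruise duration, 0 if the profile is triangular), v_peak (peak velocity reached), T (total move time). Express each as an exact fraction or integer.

vₘ²/aₘ = 3²/(3/2) = 6
39/2 ≥ 6 ⇒ cruise phase
t_a = 3/(3/2) = 2; v_peak = 3
d_cruise = 39/2 − 6 = 27/2; t_c = (27/2)/3 = 9/2
T = 2·2 + 9/2 = 17/2

t_a=2 t_c=9/2 v_peak=3 T=17/2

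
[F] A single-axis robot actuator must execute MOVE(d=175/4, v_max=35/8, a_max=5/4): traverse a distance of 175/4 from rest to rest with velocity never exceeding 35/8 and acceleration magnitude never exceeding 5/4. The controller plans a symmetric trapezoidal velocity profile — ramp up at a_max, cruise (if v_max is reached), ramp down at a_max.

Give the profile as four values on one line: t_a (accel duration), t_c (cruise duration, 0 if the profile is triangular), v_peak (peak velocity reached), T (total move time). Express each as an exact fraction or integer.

t_a=7/2 t_c=13/2 v_peak=35/8 T=27/2

vₘ²/aₘ = (35/8)²/(5/4) = 245/16
175/4 ≥ 245/16 → trapezoidal
t_a = (35/8)/(5/4) = 7/2; v_peak = 35/8
d_cruise = 175/4 − 245/16 = 455/16; t_c = (455/16)/(35/8) = 13/2
T = 2·7/2 + 13/2 = 27/2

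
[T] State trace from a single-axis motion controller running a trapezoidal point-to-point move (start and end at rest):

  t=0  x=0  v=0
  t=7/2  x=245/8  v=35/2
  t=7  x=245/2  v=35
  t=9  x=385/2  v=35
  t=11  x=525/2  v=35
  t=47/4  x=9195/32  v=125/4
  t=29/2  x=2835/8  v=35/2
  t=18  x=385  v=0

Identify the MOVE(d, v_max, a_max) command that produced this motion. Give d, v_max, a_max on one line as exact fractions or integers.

final state: t=18, x=385, v=0 → d = 385
a_max = (35/2−0)/(7/2−0) = 5
max v = 35 over t∈[7,11] → v_max = 35
check: 35·(7+4) = 385 ✓

d=385 v_max=35 a_max=5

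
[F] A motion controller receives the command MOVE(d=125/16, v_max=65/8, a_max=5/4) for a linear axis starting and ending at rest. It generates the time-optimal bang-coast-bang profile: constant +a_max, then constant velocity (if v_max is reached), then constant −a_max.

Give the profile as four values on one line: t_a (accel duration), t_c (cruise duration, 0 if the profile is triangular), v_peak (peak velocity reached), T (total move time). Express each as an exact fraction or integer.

t_a=5/2 t_c=0 v_peak=25/8 T=5

v_max²/a_max = (65/8)²/(5/4) = 845/16
125/16 < 845/16 → triangular
v_peak = √(125/16·5/4) = √(625/64) = 25/8
t_a = (25/8)/(5/4) = 5/2; t_c = 0
T = 2·5/2 = 5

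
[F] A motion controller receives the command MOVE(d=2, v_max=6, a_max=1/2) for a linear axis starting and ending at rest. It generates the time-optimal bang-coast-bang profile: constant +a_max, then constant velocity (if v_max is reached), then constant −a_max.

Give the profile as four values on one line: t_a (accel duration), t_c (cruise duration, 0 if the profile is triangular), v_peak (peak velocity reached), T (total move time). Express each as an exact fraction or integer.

t_a=2 t_c=0 v_peak=1 T=4

v_max²/a_max = 6²/(1/2) = 72
2 < 72 → triangular
v_peak = √(2·1/2) = √1 = 1
t_a = 1/(1/2) = 2; t_c = 0
T = 2·2 = 4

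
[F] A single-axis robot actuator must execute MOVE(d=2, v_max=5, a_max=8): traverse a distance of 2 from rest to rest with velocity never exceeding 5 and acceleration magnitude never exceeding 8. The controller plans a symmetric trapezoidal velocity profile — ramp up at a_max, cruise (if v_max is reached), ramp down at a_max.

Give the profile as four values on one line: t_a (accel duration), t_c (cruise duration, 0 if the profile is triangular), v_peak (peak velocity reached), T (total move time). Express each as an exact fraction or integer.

v_max²/a_max = 5²/8 = 25/8
2 < 25/8 → triangular
v_peak = √(2·8) = √16 = 4
t_a = 4/8 = 1/2; t_c = 0
T = 2·1/2 = 1

t_a=1/2 t_c=0 v_peak=4 T=1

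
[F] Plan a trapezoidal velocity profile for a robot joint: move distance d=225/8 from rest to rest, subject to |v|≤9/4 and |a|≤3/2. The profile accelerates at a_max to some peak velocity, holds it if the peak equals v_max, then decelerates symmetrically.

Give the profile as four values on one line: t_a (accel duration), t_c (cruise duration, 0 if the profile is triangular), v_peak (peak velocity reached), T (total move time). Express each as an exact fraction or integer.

t_a=3/2 t_c=11 v_peak=9/4 T=14

v_max²/a_max = (9/4)²/(3/2) = 27/8
225/8 ≥ 27/8 → trapezoidal
t_a = (9/4)/(3/2) = 3/2; v_peak = 9/4
d_cruise = 225/8 − 27/8 = 99/4; t_c = (99/4)/(9/4) = 11
T = 2·3/2 + 11 = 14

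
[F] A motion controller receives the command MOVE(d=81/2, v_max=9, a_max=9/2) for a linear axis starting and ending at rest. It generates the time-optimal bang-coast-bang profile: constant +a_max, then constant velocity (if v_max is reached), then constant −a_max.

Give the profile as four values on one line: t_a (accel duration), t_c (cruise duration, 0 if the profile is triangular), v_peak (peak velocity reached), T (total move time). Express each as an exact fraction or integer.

t_a=2 t_c=5/2 v_peak=9 T=13/2

(v_max)²/a_max = 9²/(9/2) = 18
81/2 ≥ 18 → trapezoidal
t_a = 9/(9/2) = 2; v_peak = 9
d_cruise = 81/2 − 18 = 45/2; t_c = (45/2)/9 = 5/2
T = 2·2 + 5/2 = 13/2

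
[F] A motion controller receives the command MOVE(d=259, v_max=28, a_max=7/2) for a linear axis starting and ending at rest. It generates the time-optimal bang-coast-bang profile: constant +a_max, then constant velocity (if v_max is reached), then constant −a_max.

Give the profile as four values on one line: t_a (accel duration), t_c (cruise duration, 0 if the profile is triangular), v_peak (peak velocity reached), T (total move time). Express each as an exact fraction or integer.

t_a=8 t_c=5/4 v_peak=28 T=69/4

(v_max)²/a_max = 28²/(7/2) = 224
259 ≥ 224 ⇒ cruise phase
t_a = 28/(7/2) = 8; v_peak = 28
d_cruise = 259 − 224 = 35; t_c = 35/28 = 5/4
T = 2·8 + 5/4 = 69/4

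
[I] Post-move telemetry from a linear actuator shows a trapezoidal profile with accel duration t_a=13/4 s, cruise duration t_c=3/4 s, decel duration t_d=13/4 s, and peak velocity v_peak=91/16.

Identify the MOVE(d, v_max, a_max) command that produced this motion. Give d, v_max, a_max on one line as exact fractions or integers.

d=91/4 v_max=91/16 a_max=7/4

a_max = (91/16)/(13/4) = 7/4
d_a = ½·91/16·13/4 = 1183/128; d_c = 91/16·3/4 = 273/64
d = 2·1183/128 + 273/64 = 91/4
t_c = 3/4 > 0 → v_max = v_peak = 91/16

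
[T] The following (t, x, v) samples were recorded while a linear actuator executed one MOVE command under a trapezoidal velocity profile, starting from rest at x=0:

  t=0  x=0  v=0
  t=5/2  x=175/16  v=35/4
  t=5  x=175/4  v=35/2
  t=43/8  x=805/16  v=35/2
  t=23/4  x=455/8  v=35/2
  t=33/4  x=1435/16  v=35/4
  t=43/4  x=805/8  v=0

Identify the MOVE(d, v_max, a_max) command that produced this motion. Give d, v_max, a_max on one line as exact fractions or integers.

d=805/8 v_max=35/2 a_max=7/2

final state: t=43/4, x=805/8, v=0 → d = 805/8
a_max = (35/4−0)/(5/2−0) = 7/2
max v = 35/2 over t∈[5,23/4] → v_max = 35/2
check: 35/2·(5+3/4) = 805/8 ✓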